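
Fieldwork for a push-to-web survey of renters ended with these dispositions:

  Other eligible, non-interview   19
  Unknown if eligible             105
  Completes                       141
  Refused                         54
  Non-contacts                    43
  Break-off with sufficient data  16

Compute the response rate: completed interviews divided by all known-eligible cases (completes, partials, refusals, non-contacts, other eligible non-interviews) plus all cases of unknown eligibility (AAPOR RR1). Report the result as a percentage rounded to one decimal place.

Numerator = 141
Denominator = 141 + 16 + 54 + 43 + 19 + 105 = 378
RR1 = 141 / 378 = 0.3730

37.3%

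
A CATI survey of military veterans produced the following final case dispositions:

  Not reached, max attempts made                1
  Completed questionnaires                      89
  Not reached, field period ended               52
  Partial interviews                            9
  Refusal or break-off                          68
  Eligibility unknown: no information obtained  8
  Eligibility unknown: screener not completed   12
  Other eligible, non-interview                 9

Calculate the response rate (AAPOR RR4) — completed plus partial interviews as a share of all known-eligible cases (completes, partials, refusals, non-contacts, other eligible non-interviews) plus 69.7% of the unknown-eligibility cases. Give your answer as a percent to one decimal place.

Never reached = 52 + 1 = 53
Undetermined eligibility = 12 + 8 = 20
Top: 89 + 9 = 98
Determined eligible: 89 + 9 + 68 + 53 + 9 = 228
e × U: 0.6970 × 20 = 13.94
Denominator: 228 + 13.94 = 241.94
RR4 = 98 / 241.94 = 0.4051

40.5%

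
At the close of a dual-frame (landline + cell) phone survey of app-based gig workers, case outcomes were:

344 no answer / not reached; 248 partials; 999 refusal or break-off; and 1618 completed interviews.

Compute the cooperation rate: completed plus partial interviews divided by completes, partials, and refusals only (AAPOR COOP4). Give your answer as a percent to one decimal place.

Top → 1618 + 248 = 1866
Base → 1618 + 248 + 999 = 2865
COOP4 = 1866 / 2865 = 0.6513

65.1%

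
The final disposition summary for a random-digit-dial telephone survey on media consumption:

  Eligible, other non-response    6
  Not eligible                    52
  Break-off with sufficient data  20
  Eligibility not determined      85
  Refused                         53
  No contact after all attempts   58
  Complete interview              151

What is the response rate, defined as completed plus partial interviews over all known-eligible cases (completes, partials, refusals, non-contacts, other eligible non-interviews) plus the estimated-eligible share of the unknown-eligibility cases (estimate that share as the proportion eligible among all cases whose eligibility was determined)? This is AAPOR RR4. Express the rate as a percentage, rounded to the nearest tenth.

Num = 151 + 20 = 171
Known eligible = 151 + 20 + 53 + 58 + 6 = 288
e = 288 / (288 + 52) = 288 / 340 = 0.8471
Estimated eligible among unknowns = 0.8471 × 85 = 72.00
Denominator = 288 + 72.00 = 360.00
RR4 = 171 / 360.00 = 0.4750

47.5%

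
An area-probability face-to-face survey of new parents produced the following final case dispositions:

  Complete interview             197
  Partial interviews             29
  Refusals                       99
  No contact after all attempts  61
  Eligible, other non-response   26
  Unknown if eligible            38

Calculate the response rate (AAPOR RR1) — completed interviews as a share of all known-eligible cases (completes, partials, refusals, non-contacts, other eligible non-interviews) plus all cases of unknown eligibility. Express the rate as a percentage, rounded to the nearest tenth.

Numerator → 197
Denominator → 197 + 29 + 99 + 61 + 26 + 38 = 450
RR1 = 197 / 450 = 0.4378

43.8%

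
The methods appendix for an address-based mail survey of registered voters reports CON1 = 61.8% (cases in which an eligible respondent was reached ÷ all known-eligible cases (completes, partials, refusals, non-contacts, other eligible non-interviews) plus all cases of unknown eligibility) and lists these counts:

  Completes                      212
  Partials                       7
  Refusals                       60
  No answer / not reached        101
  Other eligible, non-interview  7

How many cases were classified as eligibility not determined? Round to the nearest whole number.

Top = 212 + 7 + 60 + 7 = 286
CON1 = 286 / D = 0.618
D = 286 / 0.618 = 462.8
Remaining denominator categories sum to 387
eligibility not determined = 462.8 − 387 ≈ 76

76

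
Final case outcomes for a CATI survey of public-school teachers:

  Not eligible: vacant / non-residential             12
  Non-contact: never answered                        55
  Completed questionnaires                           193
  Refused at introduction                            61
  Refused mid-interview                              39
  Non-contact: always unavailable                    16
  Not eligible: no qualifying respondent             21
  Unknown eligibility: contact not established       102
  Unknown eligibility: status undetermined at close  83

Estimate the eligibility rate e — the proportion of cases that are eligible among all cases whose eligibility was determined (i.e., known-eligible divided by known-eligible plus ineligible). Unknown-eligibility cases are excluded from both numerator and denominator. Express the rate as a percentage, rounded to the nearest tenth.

91.7%

Refusals = 61 + 39 = 100
No contact after all attempts = 55 + 16 = 71
Unknown eligibility = 102 + 83 = 185
Out of scope = 21 + 12 = 33
Determined eligible → 193 + 100 + 71 = 364
e = 364 / (364 + 33) = 364 / 397 = 0.9169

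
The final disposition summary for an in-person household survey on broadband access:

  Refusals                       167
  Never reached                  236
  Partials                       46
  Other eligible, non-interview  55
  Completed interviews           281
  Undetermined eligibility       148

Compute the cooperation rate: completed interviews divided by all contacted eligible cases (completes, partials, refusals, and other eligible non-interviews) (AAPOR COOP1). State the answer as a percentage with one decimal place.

Top = 281
Base = 281 + 46 + 167 + 55 = 549
COOP1 = 281 / 549 = 0.5118

51.2%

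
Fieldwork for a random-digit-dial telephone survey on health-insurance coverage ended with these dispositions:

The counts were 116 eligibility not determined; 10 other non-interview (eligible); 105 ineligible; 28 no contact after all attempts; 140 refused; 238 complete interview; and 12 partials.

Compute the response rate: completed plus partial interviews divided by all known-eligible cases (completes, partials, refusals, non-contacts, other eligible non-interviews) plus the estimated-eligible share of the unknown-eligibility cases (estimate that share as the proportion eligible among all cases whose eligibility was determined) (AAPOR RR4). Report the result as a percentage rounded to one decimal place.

Numerator: 238 + 12 = 250
Determined eligible: 238 + 12 + 140 + 28 + 10 = 428
e = 428 / (428 + 105) = 428 / 533 = 0.8030
e × U: 0.8030 × 116 = 93.15
Base: 428 + 93.15 = 521.15
RR4 = 250 / 521.15 = 0.4797

48.0%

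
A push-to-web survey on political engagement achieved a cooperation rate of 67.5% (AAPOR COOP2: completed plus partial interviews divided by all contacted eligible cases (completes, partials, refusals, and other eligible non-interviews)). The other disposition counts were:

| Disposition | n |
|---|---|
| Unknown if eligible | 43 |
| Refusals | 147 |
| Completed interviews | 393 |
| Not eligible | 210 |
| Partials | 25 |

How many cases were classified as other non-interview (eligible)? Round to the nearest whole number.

54

Numerator: 393 + 25 = 418
COOP2 = 418 / D = 0.675
D = 418 / 0.675 = 619.3
Other denominator terms total 565
other non-interview (eligible) = 619.3 − 565 ≈ 54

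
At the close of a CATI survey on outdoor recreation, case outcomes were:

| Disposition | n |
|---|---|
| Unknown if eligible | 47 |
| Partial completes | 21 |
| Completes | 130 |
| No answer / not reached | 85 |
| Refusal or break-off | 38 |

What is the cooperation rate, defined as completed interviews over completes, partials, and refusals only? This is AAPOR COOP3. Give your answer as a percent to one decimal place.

68.8%

Top → 130
Denominator → 130 + 21 + 38 = 189
COOP3 = 130 / 189 = 0.6878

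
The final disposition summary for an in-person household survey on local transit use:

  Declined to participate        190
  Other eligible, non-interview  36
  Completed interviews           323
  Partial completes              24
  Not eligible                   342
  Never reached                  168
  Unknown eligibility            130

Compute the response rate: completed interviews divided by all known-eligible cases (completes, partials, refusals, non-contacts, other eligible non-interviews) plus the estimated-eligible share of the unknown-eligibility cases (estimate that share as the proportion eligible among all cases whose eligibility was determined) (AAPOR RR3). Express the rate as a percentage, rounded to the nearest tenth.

38.9%

Num = 323
Known eligible = 323 + 24 + 190 + 168 + 36 = 741
e = 741 / (741 + 342) = 741 / 1083 = 0.6842
Estimated eligible among unknowns = 0.6842 × 130 = 88.95
Denominator = 741 + 88.95 = 829.95
RR3 = 323 / 829.95 = 0.3892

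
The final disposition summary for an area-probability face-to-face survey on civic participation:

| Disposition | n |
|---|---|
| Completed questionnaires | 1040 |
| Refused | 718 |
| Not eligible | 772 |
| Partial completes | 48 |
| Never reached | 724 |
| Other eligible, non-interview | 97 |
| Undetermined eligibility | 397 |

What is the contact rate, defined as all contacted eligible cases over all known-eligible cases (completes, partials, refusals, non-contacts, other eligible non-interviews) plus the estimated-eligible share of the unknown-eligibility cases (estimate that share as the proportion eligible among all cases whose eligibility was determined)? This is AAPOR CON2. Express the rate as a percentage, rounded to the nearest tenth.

Numerator: 1040 + 48 + 718 + 97 = 1903
Eligible (known): 1040 + 48 + 718 + 724 + 97 = 2627
e = 2627 / (2627 + 772) = 2627 / 3399 = 0.7729
e × U: 0.7729 × 397 = 306.84
Denominator: 2627 + 306.84 = 2933.84
CON2 = 1903 / 2933.84 = 0.6486

64.9%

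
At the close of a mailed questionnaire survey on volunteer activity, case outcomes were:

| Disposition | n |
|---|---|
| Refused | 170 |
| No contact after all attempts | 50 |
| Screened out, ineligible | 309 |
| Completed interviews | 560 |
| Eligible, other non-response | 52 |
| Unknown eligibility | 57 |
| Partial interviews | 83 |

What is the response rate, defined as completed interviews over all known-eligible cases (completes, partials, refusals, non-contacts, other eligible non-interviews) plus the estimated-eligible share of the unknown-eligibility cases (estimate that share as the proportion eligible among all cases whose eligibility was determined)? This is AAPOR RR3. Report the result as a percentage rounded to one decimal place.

58.5%

Numerator → 560
Eligible (known) → 560 + 83 + 170 + 50 + 52 = 915
e = 915 / (915 + 309) = 915 / 1224 = 0.7475
e × U → 0.7475 × 57 = 42.61
Base → 915 + 42.61 = 957.61
RR3 = 560 / 957.61 = 0.5848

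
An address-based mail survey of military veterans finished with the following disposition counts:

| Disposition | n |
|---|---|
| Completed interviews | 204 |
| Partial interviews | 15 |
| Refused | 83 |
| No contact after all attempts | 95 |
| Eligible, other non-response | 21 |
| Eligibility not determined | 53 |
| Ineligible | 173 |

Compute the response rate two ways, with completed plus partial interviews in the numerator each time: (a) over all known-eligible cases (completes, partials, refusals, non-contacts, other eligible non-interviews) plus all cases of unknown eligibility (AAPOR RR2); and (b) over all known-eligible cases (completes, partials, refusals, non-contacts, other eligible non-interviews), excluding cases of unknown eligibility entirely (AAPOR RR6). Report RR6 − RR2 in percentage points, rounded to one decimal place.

5.9

Top: 204 + 15 = 219
Denominator: 204 + 15 + 83 + 95 + 21 + 53 = 471
RR2 = 219 / 471 = 0.4650
Denominator: 204 + 15 + 83 + 95 + 21 = 418
RR6 = 219 / 418 = 0.5239
Difference = 52.39 − 46.50 = 5.89 percentage points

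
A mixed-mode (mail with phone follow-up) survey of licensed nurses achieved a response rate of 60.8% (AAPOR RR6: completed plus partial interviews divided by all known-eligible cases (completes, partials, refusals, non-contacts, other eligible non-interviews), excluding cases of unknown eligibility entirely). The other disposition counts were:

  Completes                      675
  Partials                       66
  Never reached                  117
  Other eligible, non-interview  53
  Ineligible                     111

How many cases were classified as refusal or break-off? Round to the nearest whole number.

308

Top: 675 + 66 = 741
RR6 = 741 / D = 0.608
D = 741 / 0.608 = 1218.8
Rest of base = 911
refusal or break-off = 1218.8 − 911 ≈ 308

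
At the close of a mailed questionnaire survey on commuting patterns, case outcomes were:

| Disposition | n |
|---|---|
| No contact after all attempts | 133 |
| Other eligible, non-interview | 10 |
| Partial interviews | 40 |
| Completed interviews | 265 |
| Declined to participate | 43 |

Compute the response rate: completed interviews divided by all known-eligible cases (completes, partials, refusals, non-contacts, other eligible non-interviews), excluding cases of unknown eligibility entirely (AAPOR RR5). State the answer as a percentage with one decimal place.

Top: 265
Denom: 265 + 40 + 43 + 133 + 10 = 491
RR5 = 265 / 491 = 0.5397

54.0%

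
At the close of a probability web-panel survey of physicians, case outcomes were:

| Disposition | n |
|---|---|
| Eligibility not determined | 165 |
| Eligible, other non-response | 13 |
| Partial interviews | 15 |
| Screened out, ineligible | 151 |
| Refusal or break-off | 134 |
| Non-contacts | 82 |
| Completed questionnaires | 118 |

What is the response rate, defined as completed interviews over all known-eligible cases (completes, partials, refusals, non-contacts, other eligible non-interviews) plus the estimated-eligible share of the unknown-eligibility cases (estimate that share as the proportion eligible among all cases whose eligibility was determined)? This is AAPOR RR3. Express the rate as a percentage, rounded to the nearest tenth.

Num: 118
Determined eligible: 118 + 15 + 134 + 82 + 13 = 362
e = 362 / (362 + 151) = 362 / 513 = 0.7057
e × U: 0.7057 × 165 = 116.44
Denominator: 362 + 116.44 = 478.44
RR3 = 118 / 478.44 = 0.2466

24.7%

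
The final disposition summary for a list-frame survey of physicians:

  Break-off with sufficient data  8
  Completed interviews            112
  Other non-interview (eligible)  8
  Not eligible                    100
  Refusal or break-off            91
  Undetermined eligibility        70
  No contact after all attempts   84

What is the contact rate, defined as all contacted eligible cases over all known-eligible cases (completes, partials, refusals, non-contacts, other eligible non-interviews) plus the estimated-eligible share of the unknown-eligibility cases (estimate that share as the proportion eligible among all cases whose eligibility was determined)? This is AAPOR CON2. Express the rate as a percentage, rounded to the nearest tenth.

Num → 112 + 8 + 91 + 8 = 219
Determined eligible → 112 + 8 + 91 + 84 + 8 = 303
e = 303 / (303 + 100) = 303 / 403 = 0.7519
Eligible share of unknowns → 0.7519 × 70 = 52.63
Base → 303 + 52.63 = 355.63
CON2 = 219 / 355.63 = 0.6158

61.6%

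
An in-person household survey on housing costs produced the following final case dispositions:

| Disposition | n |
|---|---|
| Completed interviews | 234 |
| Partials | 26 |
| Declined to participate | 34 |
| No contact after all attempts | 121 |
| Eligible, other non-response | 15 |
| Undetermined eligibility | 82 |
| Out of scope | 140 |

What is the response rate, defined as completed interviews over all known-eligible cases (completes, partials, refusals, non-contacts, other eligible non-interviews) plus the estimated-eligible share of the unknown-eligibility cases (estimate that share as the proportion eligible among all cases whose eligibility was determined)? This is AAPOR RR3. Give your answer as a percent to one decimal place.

Num → 234
Known eligible → 234 + 26 + 34 + 121 + 15 = 430
e = 430 / (430 + 140) = 430 / 570 = 0.7544
e × U → 0.7544 × 82 = 61.86
Denominator → 430 + 61.86 = 491.86
RR3 = 234 / 491.86 = 0.4757

47.6%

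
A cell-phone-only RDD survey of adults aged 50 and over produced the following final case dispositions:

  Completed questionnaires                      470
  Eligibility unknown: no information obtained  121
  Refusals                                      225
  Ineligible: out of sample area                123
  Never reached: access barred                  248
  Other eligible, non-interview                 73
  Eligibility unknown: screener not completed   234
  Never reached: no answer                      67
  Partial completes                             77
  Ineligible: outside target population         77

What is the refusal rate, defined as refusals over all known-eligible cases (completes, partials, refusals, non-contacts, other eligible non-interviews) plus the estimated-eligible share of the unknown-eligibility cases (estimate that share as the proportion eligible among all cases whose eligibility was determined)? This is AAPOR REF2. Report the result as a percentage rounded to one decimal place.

No answer / not reached = 67 + 248 = 315
Eligibility not determined = 234 + 121 = 355
Screened out, ineligible = 77 + 123 = 200
Numerator → 225
Determined eligible → 470 + 77 + 225 + 315 + 73 = 1160
e = 1160 / (1160 + 200) = 1160 / 1360 = 0.8529
Estimated eligible among unknowns → 0.8529 × 355 = 302.78
Base → 1160 + 302.78 = 1462.78
REF2 = 225 / 1462.78 = 0.1538

15.4%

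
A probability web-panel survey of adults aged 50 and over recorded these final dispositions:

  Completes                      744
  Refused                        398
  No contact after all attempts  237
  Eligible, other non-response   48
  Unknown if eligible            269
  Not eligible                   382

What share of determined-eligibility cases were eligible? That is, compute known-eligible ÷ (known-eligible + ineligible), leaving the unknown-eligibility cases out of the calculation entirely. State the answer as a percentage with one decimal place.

78.9%

Eligible (known) → 744 + 398 + 237 + 48 = 1427
e = 1427 / (1427 + 382) = 1427 / 1809 = 0.7888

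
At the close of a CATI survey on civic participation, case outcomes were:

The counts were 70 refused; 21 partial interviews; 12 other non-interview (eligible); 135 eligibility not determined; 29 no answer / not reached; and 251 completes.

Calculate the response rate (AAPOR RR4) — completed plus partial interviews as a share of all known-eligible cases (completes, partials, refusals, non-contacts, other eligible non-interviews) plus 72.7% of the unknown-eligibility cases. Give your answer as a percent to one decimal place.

Numerator = 251 + 21 = 272
Known eligible = 251 + 21 + 70 + 29 + 12 = 383
e × U = 0.7270 × 135 = 98.14
Base = 383 + 98.14 = 481.14
RR4 = 272 / 481.14 = 0.5653

56.5%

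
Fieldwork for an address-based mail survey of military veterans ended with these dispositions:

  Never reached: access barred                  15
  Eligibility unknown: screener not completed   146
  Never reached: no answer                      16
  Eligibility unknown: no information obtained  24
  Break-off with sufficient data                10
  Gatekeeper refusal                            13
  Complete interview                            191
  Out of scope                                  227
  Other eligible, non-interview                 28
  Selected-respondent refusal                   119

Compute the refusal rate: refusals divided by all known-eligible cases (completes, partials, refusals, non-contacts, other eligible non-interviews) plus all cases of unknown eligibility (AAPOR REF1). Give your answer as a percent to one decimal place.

23.5%

Refusals = 13 + 119 = 132
No contact after all attempts = 16 + 15 = 31
Eligibility not determined = 146 + 24 = 170
Numerator → 132
Denominator → 191 + 10 + 132 + 31 + 28 + 170 = 562
REF1 = 132 / 562 = 0.2349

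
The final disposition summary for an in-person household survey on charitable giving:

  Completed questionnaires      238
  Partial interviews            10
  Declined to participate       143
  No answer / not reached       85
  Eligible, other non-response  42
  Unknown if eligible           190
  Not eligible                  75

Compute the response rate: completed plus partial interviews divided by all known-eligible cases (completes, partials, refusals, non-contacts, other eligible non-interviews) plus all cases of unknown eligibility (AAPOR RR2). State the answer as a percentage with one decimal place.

Numerator = 238 + 10 = 248
Base = 238 + 10 + 143 + 85 + 42 + 190 = 708
RR2 = 248 / 708 = 0.3503

35.0%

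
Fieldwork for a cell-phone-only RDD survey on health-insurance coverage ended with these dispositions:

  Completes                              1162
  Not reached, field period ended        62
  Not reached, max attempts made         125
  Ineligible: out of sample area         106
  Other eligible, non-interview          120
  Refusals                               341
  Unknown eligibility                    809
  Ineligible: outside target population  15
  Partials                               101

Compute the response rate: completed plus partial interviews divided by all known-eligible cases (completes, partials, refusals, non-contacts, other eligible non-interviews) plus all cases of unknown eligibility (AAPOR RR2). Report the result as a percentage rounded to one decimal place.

No answer / not reached = 62 + 125 = 187
Out of scope = 15 + 106 = 121
Num: 1162 + 101 = 1263
Base: 1162 + 101 + 341 + 187 + 120 + 809 = 2720
RR2 = 1263 / 2720 = 0.4643

46.4%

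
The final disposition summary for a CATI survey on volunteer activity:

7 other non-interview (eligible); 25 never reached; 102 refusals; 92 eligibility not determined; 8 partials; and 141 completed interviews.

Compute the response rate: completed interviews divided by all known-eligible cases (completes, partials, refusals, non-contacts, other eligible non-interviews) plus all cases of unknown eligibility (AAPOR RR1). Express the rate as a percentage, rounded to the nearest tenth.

Numerator: 141
Base: 141 + 8 + 102 + 25 + 7 + 92 = 375
RR1 = 141 / 375 = 0.3760

37.6%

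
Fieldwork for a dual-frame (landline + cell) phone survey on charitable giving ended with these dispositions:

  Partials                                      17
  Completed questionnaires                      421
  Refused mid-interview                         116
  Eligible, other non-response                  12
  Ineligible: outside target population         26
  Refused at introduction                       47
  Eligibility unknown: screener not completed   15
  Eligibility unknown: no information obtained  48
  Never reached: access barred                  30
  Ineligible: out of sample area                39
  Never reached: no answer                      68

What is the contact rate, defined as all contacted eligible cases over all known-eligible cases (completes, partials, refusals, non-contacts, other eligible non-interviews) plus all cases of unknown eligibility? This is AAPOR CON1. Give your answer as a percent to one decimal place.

79.2%

Refusals = 47 + 116 = 163
Never reached = 68 + 30 = 98
Unknown eligibility = 15 + 48 = 63
Screened out, ineligible = 26 + 39 = 65
Num = 421 + 17 + 163 + 12 = 613
Base = 421 + 17 + 163 + 98 + 12 + 63 = 774
CON1 = 613 / 774 = 0.7920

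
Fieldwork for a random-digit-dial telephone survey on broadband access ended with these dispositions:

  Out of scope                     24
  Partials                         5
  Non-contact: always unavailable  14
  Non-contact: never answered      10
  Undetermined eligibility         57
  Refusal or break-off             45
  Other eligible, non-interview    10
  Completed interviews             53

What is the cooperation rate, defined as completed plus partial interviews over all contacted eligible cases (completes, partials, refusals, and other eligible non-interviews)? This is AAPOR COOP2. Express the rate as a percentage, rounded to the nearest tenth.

Never reached = 10 + 14 = 24
Num → 53 + 5 = 58
Base → 53 + 5 + 45 + 10 = 113
COOP2 = 58 / 113 = 0.5133

51.3%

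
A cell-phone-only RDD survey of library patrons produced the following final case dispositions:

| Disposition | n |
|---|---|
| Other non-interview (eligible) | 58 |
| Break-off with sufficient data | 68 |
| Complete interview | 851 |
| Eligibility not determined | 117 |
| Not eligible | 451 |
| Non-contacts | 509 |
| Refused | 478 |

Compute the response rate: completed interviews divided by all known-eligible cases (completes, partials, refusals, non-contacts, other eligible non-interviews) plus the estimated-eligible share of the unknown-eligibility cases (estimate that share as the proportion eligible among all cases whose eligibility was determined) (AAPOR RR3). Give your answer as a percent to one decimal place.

Numerator: 851
Eligible (known): 851 + 68 + 478 + 509 + 58 = 1964
e = 1964 / (1964 + 451) = 1964 / 2415 = 0.8133
e × U: 0.8133 × 117 = 95.16
Base: 1964 + 95.16 = 2059.16
RR3 = 851 / 2059.16 = 0.4133

41.3%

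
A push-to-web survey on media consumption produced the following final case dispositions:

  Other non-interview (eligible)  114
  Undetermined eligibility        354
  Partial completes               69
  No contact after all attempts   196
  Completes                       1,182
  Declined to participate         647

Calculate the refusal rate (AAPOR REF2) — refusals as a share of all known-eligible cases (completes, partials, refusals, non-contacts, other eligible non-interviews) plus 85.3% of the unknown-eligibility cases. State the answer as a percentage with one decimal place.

Num → 647
Eligible (known) → 1182 + 69 + 647 + 196 + 114 = 2208
Estimated eligible among unknowns → 0.8530 × 354 = 301.96
Denom → 2208 + 301.96 = 2509.96
REF2 = 647 / 2509.96 = 0.2578

25.8%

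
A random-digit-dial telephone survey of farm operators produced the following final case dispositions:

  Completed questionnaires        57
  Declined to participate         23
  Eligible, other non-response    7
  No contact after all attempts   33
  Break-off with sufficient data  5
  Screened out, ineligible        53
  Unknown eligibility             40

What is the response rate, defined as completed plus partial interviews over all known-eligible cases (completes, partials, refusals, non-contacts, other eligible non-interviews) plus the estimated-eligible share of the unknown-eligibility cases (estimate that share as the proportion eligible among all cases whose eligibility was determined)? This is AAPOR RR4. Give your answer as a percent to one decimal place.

40.5%

Numerator: 57 + 5 = 62
Eligible (known): 57 + 5 + 23 + 33 + 7 = 125
e = 125 / (125 + 53) = 125 / 178 = 0.7022
Eligible share of unknowns: 0.7022 × 40 = 28.09
Denominator: 125 + 28.09 = 153.09
RR4 = 62 / 153.09 = 0.4050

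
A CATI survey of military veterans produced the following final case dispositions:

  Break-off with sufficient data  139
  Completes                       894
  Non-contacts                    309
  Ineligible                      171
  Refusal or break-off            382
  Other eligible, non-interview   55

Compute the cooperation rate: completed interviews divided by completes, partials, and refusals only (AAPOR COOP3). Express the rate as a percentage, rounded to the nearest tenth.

63.2%

Num = 894
Base = 894 + 139 + 382 = 1415
COOP3 = 894 / 1415 = 0.6318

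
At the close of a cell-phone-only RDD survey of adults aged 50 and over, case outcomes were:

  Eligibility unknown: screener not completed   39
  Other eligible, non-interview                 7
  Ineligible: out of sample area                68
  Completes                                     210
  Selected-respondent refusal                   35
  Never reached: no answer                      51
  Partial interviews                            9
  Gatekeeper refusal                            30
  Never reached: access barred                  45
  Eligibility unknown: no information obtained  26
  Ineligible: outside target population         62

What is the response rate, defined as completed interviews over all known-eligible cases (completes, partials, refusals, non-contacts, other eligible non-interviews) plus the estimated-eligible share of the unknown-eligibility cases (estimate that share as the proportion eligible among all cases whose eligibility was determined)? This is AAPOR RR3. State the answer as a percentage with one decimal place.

48.2%

Refused = 30 + 35 = 65
No answer / not reached = 51 + 45 = 96
Unknown if eligible = 39 + 26 = 65
Ineligible = 62 + 68 = 130
Num → 210
Determined eligible → 210 + 9 + 65 + 96 + 7 = 387
e = 387 / (387 + 130) = 387 / 517 = 0.7485
e × U → 0.7485 × 65 = 48.65
Denom → 387 + 48.65 = 435.65
RR3 = 210 / 435.65 = 0.4820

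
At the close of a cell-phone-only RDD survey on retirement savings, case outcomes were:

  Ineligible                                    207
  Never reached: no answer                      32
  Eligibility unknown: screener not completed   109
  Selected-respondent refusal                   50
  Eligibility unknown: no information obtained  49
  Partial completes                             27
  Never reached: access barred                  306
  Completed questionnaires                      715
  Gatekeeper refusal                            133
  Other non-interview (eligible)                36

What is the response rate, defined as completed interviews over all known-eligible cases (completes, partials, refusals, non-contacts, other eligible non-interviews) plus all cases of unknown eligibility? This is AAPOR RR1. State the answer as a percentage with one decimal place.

49.1%

Refused = 133 + 50 = 183
No contact after all attempts = 32 + 306 = 338
Eligibility not determined = 109 + 49 = 158
Num: 715
Denom: 715 + 27 + 183 + 338 + 36 + 158 = 1457
RR1 = 715 / 1457 = 0.4907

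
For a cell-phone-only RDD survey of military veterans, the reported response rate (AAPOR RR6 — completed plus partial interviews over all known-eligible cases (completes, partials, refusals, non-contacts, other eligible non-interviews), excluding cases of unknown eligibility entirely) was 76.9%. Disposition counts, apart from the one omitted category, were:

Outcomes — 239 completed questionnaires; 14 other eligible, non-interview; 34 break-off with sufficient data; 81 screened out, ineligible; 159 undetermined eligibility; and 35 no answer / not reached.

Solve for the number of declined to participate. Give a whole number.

Top: 239 + 34 = 273
RR6 = 273 / D = 0.769
D = 273 / 0.769 = 355.0
Remaining denominator categories sum to 322
declined to participate = 355.0 − 322 ≈ 33

33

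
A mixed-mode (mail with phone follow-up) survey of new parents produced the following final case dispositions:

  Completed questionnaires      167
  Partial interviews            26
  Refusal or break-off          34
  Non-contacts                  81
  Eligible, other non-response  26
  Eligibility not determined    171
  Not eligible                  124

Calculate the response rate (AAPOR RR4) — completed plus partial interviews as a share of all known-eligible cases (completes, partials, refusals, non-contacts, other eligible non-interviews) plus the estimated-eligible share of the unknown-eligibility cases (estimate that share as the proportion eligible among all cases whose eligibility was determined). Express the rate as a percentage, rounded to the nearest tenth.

42.1%

Top = 167 + 26 = 193
Known eligible = 167 + 26 + 34 + 81 + 26 = 334
e = 334 / (334 + 124) = 334 / 458 = 0.7293
Eligible share of unknowns = 0.7293 × 171 = 124.71
Base = 334 + 124.71 = 458.71
RR4 = 193 / 458.71 = 0.4207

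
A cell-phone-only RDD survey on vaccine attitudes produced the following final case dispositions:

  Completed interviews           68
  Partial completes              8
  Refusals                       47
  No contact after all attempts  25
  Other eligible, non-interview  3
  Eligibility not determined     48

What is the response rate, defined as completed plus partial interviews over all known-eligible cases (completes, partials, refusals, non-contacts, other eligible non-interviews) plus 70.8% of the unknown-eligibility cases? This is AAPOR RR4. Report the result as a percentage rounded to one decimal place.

Top → 68 + 8 = 76
Determined eligible → 68 + 8 + 47 + 25 + 3 = 151
e × U → 0.7080 × 48 = 33.98
Denom → 151 + 33.98 = 184.98
RR4 = 76 / 184.98 = 0.4109

41.1%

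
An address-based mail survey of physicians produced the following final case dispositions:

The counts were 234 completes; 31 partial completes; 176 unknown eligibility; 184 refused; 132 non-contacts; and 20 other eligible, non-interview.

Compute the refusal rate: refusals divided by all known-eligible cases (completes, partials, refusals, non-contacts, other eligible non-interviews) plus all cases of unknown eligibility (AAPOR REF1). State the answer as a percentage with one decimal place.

23.7%

Numerator = 184
Base = 234 + 31 + 184 + 132 + 20 + 176 = 777
REF1 = 184 / 777 = 0.2368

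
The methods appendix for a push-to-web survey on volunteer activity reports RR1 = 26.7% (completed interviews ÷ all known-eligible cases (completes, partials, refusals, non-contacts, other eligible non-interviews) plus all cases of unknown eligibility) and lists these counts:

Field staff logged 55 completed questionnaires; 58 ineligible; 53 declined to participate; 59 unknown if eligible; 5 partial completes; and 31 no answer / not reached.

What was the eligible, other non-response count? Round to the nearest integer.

RR1 = 55 / D = 0.267
D = 55 / 0.267 = 206.0
Other denominator terms total 203
eligible, other non-response = 206.0 − 203 ≈ 3

3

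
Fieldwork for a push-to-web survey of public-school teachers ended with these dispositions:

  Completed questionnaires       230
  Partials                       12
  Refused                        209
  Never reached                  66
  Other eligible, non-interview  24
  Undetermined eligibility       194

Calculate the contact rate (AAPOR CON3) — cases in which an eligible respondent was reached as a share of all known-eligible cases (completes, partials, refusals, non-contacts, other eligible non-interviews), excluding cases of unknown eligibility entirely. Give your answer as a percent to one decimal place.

87.8%

Numerator = 230 + 12 + 209 + 24 = 475
Denom = 230 + 12 + 209 + 66 + 24 = 541
CON3 = 475 / 541 = 0.8780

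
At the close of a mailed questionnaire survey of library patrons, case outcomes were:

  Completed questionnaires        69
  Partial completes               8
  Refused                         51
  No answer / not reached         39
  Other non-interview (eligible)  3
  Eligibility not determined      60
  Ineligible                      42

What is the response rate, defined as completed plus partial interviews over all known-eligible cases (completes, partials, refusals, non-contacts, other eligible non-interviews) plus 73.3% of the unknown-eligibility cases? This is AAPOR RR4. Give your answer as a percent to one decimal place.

36.0%

Num = 69 + 8 = 77
Eligible (known) = 69 + 8 + 51 + 39 + 3 = 170
e × U = 0.7330 × 60 = 43.98
Base = 170 + 43.98 = 213.98
RR4 = 77 / 213.98 = 0.3598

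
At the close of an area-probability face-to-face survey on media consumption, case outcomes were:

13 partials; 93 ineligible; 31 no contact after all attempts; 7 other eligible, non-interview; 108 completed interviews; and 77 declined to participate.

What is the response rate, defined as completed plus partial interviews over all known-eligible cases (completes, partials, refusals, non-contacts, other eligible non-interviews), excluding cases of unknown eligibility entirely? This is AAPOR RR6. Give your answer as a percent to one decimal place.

51.3%

Numerator → 108 + 13 = 121
Base → 108 + 13 + 77 + 31 + 7 = 236
RR6 = 121 / 236 = 0.5127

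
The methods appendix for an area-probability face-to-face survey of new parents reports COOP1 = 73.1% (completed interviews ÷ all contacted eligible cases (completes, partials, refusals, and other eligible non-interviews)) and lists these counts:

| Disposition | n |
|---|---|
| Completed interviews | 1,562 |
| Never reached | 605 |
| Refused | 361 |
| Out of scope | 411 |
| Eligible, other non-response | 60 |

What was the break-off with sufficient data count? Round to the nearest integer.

COOP1 = 1562 / D = 0.731
D = 1562 / 0.731 = 2136.8
Other denominator terms total 1983
break-off with sufficient data = 2136.8 − 1983 ≈ 154

154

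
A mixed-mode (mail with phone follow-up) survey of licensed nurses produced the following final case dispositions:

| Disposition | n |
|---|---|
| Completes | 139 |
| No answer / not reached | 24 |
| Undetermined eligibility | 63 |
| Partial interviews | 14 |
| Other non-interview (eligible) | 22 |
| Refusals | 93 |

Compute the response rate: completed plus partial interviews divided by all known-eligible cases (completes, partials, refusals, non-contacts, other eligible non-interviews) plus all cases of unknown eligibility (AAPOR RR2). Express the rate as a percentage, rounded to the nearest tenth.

Top → 139 + 14 = 153
Denom → 139 + 14 + 93 + 24 + 22 + 63 = 355
RR2 = 153 / 355 = 0.4310

43.1%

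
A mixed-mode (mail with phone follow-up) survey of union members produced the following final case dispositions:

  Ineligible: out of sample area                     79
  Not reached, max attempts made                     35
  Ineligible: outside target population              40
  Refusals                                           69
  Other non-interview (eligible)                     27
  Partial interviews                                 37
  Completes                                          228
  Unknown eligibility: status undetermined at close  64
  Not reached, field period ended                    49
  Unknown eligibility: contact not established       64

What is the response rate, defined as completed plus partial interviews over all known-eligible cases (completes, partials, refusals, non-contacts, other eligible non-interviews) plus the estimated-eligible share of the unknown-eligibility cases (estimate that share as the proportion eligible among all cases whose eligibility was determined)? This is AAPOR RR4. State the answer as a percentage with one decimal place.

48.5%

Never reached = 49 + 35 = 84
Eligibility not determined = 64 + 64 = 128
Out of scope = 40 + 79 = 119
Num = 228 + 37 = 265
Eligible (known) = 228 + 37 + 69 + 84 + 27 = 445
e = 445 / (445 + 119) = 445 / 564 = 0.7890
Estimated eligible among unknowns = 0.7890 × 128 = 100.99
Base = 445 + 100.99 = 545.99
RR4 = 265 / 545.99 = 0.4854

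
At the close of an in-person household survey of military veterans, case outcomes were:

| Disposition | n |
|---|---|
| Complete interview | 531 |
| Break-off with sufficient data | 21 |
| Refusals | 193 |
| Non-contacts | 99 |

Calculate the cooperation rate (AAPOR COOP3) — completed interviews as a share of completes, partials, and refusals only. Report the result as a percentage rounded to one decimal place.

71.3%

Top: 531
Base: 531 + 21 + 193 = 745
COOP3 = 531 / 745 = 0.7128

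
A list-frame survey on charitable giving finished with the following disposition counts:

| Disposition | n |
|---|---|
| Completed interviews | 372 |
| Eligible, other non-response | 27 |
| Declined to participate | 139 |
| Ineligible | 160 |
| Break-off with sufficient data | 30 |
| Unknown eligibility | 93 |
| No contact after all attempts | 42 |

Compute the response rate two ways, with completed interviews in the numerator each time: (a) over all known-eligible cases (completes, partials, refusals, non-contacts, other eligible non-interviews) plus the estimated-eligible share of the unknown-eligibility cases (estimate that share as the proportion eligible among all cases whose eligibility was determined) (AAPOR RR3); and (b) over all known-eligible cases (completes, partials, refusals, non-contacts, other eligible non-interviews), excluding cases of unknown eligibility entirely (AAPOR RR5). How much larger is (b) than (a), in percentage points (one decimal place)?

Numerator = 372
Determined eligible = 372 + 30 + 139 + 42 + 27 = 610
e = 610 / (610 + 160) = 610 / 770 = 0.7922
Estimated eligible among unknowns = 0.7922 × 93 = 73.67
Denom = 610 + 73.67 = 683.67
RR3 = 372 / 683.67 = 0.5441
Denom = 372 + 30 + 139 + 42 + 27 = 610
RR5 = 372 / 610 = 0.6098
Difference = 60.98 − 54.41 = 6.57 percentage points

6.6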